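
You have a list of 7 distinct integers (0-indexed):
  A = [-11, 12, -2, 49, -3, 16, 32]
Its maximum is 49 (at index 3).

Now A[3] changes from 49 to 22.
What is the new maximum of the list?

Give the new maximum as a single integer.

Old max = 49 (at index 3)
Change: A[3] 49 -> 22
Changed element WAS the max -> may need rescan.
  Max of remaining elements: 32
  New max = max(22, 32) = 32

Answer: 32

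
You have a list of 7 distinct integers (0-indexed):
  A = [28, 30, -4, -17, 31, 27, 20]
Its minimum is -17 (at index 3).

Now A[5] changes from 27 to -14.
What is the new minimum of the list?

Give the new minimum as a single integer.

Old min = -17 (at index 3)
Change: A[5] 27 -> -14
Changed element was NOT the old min.
  New min = min(old_min, new_val) = min(-17, -14) = -17

Answer: -17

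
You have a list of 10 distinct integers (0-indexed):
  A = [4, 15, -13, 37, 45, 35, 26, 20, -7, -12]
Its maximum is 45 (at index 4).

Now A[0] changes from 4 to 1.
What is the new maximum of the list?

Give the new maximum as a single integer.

Answer: 45

Derivation:
Old max = 45 (at index 4)
Change: A[0] 4 -> 1
Changed element was NOT the old max.
  New max = max(old_max, new_val) = max(45, 1) = 45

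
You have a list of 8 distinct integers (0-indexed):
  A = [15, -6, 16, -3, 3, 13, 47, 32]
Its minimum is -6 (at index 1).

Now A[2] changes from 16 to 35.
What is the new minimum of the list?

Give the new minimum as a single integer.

Answer: -6

Derivation:
Old min = -6 (at index 1)
Change: A[2] 16 -> 35
Changed element was NOT the old min.
  New min = min(old_min, new_val) = min(-6, 35) = -6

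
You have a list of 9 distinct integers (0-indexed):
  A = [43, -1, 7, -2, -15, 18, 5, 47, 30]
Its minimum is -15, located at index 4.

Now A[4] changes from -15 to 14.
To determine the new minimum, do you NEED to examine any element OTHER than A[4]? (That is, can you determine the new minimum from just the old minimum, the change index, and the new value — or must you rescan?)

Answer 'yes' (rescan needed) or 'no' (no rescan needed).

Old min = -15 at index 4
Change at index 4: -15 -> 14
Index 4 WAS the min and new value 14 > old min -15. Must rescan other elements to find the new min.
Needs rescan: yes

Answer: yes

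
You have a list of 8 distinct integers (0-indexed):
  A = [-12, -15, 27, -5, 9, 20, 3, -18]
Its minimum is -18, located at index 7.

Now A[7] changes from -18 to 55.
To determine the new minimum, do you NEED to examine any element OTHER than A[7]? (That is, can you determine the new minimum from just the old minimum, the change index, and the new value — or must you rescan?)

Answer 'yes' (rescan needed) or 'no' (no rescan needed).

Old min = -18 at index 7
Change at index 7: -18 -> 55
Index 7 WAS the min and new value 55 > old min -18. Must rescan other elements to find the new min.
Needs rescan: yes

Answer: yes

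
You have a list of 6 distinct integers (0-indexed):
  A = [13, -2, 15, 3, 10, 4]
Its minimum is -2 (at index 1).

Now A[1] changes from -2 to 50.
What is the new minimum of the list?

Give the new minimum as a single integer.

Answer: 3

Derivation:
Old min = -2 (at index 1)
Change: A[1] -2 -> 50
Changed element WAS the min. Need to check: is 50 still <= all others?
  Min of remaining elements: 3
  New min = min(50, 3) = 3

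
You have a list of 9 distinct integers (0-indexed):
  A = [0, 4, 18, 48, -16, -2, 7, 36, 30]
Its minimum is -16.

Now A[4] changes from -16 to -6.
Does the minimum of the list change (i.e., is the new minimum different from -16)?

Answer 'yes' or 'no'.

Answer: yes

Derivation:
Old min = -16
Change: A[4] -16 -> -6
Changed element was the min; new min must be rechecked.
New min = -6; changed? yes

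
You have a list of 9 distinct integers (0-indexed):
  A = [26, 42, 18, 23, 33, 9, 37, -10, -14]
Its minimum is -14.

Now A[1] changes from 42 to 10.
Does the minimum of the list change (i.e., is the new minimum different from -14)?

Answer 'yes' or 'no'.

Old min = -14
Change: A[1] 42 -> 10
Changed element was NOT the min; min changes only if 10 < -14.
New min = -14; changed? no

Answer: no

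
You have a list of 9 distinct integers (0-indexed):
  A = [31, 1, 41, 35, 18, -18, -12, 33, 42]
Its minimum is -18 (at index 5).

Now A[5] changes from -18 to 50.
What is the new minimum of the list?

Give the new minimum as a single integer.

Answer: -12

Derivation:
Old min = -18 (at index 5)
Change: A[5] -18 -> 50
Changed element WAS the min. Need to check: is 50 still <= all others?
  Min of remaining elements: -12
  New min = min(50, -12) = -12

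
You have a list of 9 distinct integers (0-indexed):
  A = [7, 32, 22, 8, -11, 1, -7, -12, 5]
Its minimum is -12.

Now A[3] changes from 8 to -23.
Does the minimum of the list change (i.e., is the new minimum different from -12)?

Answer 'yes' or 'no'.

Old min = -12
Change: A[3] 8 -> -23
Changed element was NOT the min; min changes only if -23 < -12.
New min = -23; changed? yes

Answer: yes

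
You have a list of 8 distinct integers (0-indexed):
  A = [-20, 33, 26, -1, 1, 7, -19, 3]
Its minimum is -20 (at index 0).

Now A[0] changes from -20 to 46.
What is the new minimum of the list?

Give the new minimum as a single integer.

Answer: -19

Derivation:
Old min = -20 (at index 0)
Change: A[0] -20 -> 46
Changed element WAS the min. Need to check: is 46 still <= all others?
  Min of remaining elements: -19
  New min = min(46, -19) = -19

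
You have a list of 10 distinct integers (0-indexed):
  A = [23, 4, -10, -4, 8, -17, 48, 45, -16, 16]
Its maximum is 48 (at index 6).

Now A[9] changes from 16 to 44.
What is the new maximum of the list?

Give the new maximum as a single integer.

Old max = 48 (at index 6)
Change: A[9] 16 -> 44
Changed element was NOT the old max.
  New max = max(old_max, new_val) = max(48, 44) = 48

Answer: 48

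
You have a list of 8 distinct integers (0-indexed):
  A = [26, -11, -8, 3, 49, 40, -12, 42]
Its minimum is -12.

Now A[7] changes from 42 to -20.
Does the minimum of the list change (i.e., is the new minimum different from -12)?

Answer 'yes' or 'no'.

Old min = -12
Change: A[7] 42 -> -20
Changed element was NOT the min; min changes only if -20 < -12.
New min = -20; changed? yes

Answer: yes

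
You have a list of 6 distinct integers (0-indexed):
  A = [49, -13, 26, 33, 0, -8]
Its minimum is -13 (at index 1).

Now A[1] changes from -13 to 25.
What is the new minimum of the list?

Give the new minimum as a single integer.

Answer: -8

Derivation:
Old min = -13 (at index 1)
Change: A[1] -13 -> 25
Changed element WAS the min. Need to check: is 25 still <= all others?
  Min of remaining elements: -8
  New min = min(25, -8) = -8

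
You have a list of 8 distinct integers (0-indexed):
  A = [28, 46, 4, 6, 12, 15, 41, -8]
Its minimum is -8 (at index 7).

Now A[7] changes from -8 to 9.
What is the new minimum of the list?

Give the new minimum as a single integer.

Old min = -8 (at index 7)
Change: A[7] -8 -> 9
Changed element WAS the min. Need to check: is 9 still <= all others?
  Min of remaining elements: 4
  New min = min(9, 4) = 4

Answer: 4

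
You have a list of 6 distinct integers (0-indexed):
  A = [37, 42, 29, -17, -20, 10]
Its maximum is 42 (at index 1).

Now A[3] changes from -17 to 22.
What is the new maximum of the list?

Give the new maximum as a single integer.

Old max = 42 (at index 1)
Change: A[3] -17 -> 22
Changed element was NOT the old max.
  New max = max(old_max, new_val) = max(42, 22) = 42

Answer: 42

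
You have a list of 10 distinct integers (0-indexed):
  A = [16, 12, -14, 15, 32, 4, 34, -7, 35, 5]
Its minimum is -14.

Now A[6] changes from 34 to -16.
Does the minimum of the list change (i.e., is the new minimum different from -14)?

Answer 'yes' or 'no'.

Old min = -14
Change: A[6] 34 -> -16
Changed element was NOT the min; min changes only if -16 < -14.
New min = -16; changed? yes

Answer: yes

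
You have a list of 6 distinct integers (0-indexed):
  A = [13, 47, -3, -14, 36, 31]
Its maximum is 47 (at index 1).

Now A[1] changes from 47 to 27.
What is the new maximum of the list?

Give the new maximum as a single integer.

Old max = 47 (at index 1)
Change: A[1] 47 -> 27
Changed element WAS the max -> may need rescan.
  Max of remaining elements: 36
  New max = max(27, 36) = 36

Answer: 36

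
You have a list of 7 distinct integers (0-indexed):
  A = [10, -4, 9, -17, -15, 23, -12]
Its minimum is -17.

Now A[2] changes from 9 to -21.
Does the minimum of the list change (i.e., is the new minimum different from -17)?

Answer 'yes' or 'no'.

Old min = -17
Change: A[2] 9 -> -21
Changed element was NOT the min; min changes only if -21 < -17.
New min = -21; changed? yes

Answer: yes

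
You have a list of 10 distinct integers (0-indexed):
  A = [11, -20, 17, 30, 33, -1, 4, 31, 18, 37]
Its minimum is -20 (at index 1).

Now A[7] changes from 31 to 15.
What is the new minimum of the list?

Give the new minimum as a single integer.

Answer: -20

Derivation:
Old min = -20 (at index 1)
Change: A[7] 31 -> 15
Changed element was NOT the old min.
  New min = min(old_min, new_val) = min(-20, 15) = -20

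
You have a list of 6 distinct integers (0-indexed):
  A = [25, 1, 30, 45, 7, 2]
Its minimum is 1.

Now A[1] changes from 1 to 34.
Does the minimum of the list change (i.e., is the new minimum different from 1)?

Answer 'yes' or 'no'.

Old min = 1
Change: A[1] 1 -> 34
Changed element was the min; new min must be rechecked.
New min = 2; changed? yes

Answer: yes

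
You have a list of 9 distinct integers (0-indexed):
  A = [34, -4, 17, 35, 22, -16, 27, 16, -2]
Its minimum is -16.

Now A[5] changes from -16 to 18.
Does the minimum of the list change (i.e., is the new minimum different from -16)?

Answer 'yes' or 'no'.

Answer: yes

Derivation:
Old min = -16
Change: A[5] -16 -> 18
Changed element was the min; new min must be rechecked.
New min = -4; changed? yes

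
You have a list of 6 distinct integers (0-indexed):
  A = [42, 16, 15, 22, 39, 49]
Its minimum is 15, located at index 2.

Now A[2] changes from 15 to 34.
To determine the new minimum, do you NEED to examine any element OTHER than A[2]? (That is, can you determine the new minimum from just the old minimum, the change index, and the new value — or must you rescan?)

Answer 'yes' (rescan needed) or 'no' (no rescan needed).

Answer: yes

Derivation:
Old min = 15 at index 2
Change at index 2: 15 -> 34
Index 2 WAS the min and new value 34 > old min 15. Must rescan other elements to find the new min.
Needs rescan: yes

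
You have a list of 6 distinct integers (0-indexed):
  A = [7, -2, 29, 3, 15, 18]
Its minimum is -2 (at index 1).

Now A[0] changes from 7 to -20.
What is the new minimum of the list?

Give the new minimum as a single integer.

Old min = -2 (at index 1)
Change: A[0] 7 -> -20
Changed element was NOT the old min.
  New min = min(old_min, new_val) = min(-2, -20) = -20

Answer: -20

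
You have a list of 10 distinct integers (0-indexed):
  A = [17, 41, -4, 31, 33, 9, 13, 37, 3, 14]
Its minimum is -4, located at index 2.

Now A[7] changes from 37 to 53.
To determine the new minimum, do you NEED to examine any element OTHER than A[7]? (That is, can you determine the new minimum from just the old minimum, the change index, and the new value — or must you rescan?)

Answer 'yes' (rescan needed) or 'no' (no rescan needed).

Old min = -4 at index 2
Change at index 7: 37 -> 53
Index 7 was NOT the min. New min = min(-4, 53). No rescan of other elements needed.
Needs rescan: no

Answer: no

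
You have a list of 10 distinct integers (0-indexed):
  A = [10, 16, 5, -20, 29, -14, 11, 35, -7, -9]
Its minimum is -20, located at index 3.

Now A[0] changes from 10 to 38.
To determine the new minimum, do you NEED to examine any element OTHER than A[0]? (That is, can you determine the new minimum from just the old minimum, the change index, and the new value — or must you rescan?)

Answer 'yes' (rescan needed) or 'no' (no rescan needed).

Answer: no

Derivation:
Old min = -20 at index 3
Change at index 0: 10 -> 38
Index 0 was NOT the min. New min = min(-20, 38). No rescan of other elements needed.
Needs rescan: no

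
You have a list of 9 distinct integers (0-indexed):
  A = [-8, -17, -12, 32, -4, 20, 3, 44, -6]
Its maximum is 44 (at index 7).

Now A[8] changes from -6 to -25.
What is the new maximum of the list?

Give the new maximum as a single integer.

Answer: 44

Derivation:
Old max = 44 (at index 7)
Change: A[8] -6 -> -25
Changed element was NOT the old max.
  New max = max(old_max, new_val) = max(44, -25) = 44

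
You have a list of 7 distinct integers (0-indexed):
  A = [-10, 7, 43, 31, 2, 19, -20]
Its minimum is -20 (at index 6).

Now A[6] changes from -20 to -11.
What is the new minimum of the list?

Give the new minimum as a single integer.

Old min = -20 (at index 6)
Change: A[6] -20 -> -11
Changed element WAS the min. Need to check: is -11 still <= all others?
  Min of remaining elements: -10
  New min = min(-11, -10) = -11

Answer: -11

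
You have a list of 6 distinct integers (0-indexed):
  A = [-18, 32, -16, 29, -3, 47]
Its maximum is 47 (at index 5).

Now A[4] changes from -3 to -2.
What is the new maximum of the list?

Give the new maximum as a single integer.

Old max = 47 (at index 5)
Change: A[4] -3 -> -2
Changed element was NOT the old max.
  New max = max(old_max, new_val) = max(47, -2) = 47

Answer: 47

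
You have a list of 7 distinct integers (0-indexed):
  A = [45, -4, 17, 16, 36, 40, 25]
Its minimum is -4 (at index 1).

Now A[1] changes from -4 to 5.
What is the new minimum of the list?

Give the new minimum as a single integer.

Old min = -4 (at index 1)
Change: A[1] -4 -> 5
Changed element WAS the min. Need to check: is 5 still <= all others?
  Min of remaining elements: 16
  New min = min(5, 16) = 5

Answer: 5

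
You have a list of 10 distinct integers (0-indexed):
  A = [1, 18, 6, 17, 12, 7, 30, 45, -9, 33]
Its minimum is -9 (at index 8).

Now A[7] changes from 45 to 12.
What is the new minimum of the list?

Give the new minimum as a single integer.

Answer: -9

Derivation:
Old min = -9 (at index 8)
Change: A[7] 45 -> 12
Changed element was NOT the old min.
  New min = min(old_min, new_val) = min(-9, 12) = -9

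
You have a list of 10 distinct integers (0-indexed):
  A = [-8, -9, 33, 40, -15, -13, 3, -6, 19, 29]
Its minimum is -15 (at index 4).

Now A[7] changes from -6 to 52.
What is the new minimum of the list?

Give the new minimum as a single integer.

Old min = -15 (at index 4)
Change: A[7] -6 -> 52
Changed element was NOT the old min.
  New min = min(old_min, new_val) = min(-15, 52) = -15

Answer: -15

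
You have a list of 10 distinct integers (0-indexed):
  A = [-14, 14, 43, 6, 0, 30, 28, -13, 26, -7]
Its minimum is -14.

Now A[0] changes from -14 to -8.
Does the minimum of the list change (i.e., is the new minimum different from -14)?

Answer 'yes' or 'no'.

Answer: yes

Derivation:
Old min = -14
Change: A[0] -14 -> -8
Changed element was the min; new min must be rechecked.
New min = -13; changed? yes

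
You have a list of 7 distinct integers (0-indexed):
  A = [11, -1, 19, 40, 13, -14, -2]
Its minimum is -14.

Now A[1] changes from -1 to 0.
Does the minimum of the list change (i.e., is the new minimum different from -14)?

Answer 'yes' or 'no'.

Answer: no

Derivation:
Old min = -14
Change: A[1] -1 -> 0
Changed element was NOT the min; min changes only if 0 < -14.
New min = -14; changed? no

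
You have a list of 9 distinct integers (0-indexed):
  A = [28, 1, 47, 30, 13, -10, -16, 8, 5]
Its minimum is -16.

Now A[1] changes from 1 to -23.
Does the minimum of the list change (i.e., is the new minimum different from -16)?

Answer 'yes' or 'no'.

Answer: yes

Derivation:
Old min = -16
Change: A[1] 1 -> -23
Changed element was NOT the min; min changes only if -23 < -16.
New min = -23; changed? yes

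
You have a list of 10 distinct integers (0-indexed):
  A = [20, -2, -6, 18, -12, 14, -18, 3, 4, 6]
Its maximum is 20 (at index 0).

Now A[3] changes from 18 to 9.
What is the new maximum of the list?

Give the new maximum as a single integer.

Answer: 20

Derivation:
Old max = 20 (at index 0)
Change: A[3] 18 -> 9
Changed element was NOT the old max.
  New max = max(old_max, new_val) = max(20, 9) = 20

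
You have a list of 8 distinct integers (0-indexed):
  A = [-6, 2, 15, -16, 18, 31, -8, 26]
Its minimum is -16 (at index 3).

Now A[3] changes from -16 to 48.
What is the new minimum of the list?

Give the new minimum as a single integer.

Answer: -8

Derivation:
Old min = -16 (at index 3)
Change: A[3] -16 -> 48
Changed element WAS the min. Need to check: is 48 still <= all others?
  Min of remaining elements: -8
  New min = min(48, -8) = -8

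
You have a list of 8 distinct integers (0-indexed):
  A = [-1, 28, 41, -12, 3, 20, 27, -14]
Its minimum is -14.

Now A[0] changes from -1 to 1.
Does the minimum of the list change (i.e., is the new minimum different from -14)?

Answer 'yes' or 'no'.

Old min = -14
Change: A[0] -1 -> 1
Changed element was NOT the min; min changes only if 1 < -14.
New min = -14; changed? no

Answer: no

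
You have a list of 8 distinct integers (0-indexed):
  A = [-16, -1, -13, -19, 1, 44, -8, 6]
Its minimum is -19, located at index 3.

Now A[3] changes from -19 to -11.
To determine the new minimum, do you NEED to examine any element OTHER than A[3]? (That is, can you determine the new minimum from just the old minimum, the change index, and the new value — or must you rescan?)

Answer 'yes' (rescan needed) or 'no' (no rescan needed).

Answer: yes

Derivation:
Old min = -19 at index 3
Change at index 3: -19 -> -11
Index 3 WAS the min and new value -11 > old min -19. Must rescan other elements to find the new min.
Needs rescan: yes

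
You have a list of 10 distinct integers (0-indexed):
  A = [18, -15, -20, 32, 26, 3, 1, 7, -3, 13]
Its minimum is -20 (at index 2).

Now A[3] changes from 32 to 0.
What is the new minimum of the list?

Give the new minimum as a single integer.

Answer: -20

Derivation:
Old min = -20 (at index 2)
Change: A[3] 32 -> 0
Changed element was NOT the old min.
  New min = min(old_min, new_val) = min(-20, 0) = -20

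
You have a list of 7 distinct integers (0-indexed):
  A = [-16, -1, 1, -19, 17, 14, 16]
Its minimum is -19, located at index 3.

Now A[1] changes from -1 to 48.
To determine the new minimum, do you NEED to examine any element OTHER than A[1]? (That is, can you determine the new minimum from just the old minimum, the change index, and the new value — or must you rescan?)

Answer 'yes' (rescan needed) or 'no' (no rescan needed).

Old min = -19 at index 3
Change at index 1: -1 -> 48
Index 1 was NOT the min. New min = min(-19, 48). No rescan of other elements needed.
Needs rescan: no

Answer: no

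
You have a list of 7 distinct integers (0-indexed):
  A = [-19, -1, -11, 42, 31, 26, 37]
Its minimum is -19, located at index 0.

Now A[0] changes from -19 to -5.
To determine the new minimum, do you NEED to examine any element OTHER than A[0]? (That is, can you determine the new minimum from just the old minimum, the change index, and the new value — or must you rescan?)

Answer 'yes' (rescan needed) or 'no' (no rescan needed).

Old min = -19 at index 0
Change at index 0: -19 -> -5
Index 0 WAS the min and new value -5 > old min -19. Must rescan other elements to find the new min.
Needs rescan: yes

Answer: yes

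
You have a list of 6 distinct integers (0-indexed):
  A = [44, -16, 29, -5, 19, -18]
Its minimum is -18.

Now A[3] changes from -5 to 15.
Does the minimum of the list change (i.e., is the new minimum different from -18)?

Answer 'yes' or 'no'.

Answer: no

Derivation:
Old min = -18
Change: A[3] -5 -> 15
Changed element was NOT the min; min changes only if 15 < -18.
New min = -18; changed? no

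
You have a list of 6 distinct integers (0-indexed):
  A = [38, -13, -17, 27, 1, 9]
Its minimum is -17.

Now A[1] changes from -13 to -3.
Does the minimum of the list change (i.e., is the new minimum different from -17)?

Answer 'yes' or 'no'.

Old min = -17
Change: A[1] -13 -> -3
Changed element was NOT the min; min changes only if -3 < -17.
New min = -17; changed? no

Answer: no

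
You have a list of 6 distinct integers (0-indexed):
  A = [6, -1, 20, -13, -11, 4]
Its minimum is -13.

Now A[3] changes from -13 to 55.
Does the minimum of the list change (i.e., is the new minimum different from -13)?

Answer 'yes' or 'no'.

Answer: yes

Derivation:
Old min = -13
Change: A[3] -13 -> 55
Changed element was the min; new min must be rechecked.
New min = -11; changed? yes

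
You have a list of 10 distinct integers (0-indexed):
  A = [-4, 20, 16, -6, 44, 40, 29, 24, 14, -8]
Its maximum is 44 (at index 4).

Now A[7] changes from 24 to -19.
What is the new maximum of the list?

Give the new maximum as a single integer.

Answer: 44

Derivation:
Old max = 44 (at index 4)
Change: A[7] 24 -> -19
Changed element was NOT the old max.
  New max = max(old_max, new_val) = max(44, -19) = 44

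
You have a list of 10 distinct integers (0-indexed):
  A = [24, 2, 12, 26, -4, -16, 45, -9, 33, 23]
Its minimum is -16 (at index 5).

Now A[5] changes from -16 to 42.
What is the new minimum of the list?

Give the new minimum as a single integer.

Answer: -9

Derivation:
Old min = -16 (at index 5)
Change: A[5] -16 -> 42
Changed element WAS the min. Need to check: is 42 still <= all others?
  Min of remaining elements: -9
  New min = min(42, -9) = -9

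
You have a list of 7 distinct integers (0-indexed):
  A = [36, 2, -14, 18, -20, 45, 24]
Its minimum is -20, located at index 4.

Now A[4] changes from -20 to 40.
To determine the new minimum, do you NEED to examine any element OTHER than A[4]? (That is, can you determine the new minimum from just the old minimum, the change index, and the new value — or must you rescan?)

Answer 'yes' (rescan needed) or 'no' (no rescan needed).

Answer: yes

Derivation:
Old min = -20 at index 4
Change at index 4: -20 -> 40
Index 4 WAS the min and new value 40 > old min -20. Must rescan other elements to find the new min.
Needs rescan: yes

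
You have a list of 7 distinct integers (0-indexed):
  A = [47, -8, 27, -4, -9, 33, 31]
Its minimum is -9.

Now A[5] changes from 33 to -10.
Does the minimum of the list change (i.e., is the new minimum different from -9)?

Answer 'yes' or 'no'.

Answer: yes

Derivation:
Old min = -9
Change: A[5] 33 -> -10
Changed element was NOT the min; min changes only if -10 < -9.
New min = -10; changed? yes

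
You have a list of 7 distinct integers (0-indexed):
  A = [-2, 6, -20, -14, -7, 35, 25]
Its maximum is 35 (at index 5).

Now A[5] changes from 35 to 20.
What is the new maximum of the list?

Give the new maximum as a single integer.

Old max = 35 (at index 5)
Change: A[5] 35 -> 20
Changed element WAS the max -> may need rescan.
  Max of remaining elements: 25
  New max = max(20, 25) = 25

Answer: 25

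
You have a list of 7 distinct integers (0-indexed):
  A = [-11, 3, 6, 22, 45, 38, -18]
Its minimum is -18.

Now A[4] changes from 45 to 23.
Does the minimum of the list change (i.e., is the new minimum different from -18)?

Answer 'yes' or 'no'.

Answer: no

Derivation:
Old min = -18
Change: A[4] 45 -> 23
Changed element was NOT the min; min changes only if 23 < -18.
New min = -18; changed? no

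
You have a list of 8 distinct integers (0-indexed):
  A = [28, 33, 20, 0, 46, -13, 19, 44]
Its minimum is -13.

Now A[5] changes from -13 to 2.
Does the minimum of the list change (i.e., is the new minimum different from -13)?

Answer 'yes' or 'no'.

Old min = -13
Change: A[5] -13 -> 2
Changed element was the min; new min must be rechecked.
New min = 0; changed? yes

Answer: yes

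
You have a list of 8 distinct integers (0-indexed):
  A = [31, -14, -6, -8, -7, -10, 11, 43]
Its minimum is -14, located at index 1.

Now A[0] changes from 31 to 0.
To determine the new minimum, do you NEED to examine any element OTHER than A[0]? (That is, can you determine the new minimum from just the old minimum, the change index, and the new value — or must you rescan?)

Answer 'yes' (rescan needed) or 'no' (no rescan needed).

Old min = -14 at index 1
Change at index 0: 31 -> 0
Index 0 was NOT the min. New min = min(-14, 0). No rescan of other elements needed.
Needs rescan: no

Answer: no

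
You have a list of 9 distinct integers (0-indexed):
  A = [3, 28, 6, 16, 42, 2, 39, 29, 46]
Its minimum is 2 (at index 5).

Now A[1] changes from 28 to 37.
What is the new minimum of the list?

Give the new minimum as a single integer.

Answer: 2

Derivation:
Old min = 2 (at index 5)
Change: A[1] 28 -> 37
Changed element was NOT the old min.
  New min = min(old_min, new_val) = min(2, 37) = 2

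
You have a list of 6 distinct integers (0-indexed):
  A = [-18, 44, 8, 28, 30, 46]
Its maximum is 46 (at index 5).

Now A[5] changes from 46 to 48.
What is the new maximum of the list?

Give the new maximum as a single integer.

Old max = 46 (at index 5)
Change: A[5] 46 -> 48
Changed element WAS the max -> may need rescan.
  Max of remaining elements: 44
  New max = max(48, 44) = 48

Answer: 48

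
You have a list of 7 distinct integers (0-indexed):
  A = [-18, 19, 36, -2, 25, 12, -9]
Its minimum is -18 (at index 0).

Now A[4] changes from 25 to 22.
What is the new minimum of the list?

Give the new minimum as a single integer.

Answer: -18

Derivation:
Old min = -18 (at index 0)
Change: A[4] 25 -> 22
Changed element was NOT the old min.
  New min = min(old_min, new_val) = min(-18, 22) = -18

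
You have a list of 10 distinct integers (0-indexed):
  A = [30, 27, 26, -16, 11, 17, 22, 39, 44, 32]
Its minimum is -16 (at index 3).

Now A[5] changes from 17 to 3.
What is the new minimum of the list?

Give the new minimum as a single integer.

Answer: -16

Derivation:
Old min = -16 (at index 3)
Change: A[5] 17 -> 3
Changed element was NOT the old min.
  New min = min(old_min, new_val) = min(-16, 3) = -16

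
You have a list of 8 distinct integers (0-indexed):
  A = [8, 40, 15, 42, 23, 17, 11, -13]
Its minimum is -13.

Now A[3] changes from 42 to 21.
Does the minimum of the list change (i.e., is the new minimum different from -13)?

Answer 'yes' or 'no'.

Old min = -13
Change: A[3] 42 -> 21
Changed element was NOT the min; min changes only if 21 < -13.
New min = -13; changed? no

Answer: no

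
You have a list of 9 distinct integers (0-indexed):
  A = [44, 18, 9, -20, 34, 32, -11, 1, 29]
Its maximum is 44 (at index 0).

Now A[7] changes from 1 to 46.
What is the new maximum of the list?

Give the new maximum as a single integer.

Answer: 46

Derivation:
Old max = 44 (at index 0)
Change: A[7] 1 -> 46
Changed element was NOT the old max.
  New max = max(old_max, new_val) = max(44, 46) = 46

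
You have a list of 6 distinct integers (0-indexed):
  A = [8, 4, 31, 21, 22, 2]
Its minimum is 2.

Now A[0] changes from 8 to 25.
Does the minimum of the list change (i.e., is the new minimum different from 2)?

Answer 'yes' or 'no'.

Answer: no

Derivation:
Old min = 2
Change: A[0] 8 -> 25
Changed element was NOT the min; min changes only if 25 < 2.
New min = 2; changed? no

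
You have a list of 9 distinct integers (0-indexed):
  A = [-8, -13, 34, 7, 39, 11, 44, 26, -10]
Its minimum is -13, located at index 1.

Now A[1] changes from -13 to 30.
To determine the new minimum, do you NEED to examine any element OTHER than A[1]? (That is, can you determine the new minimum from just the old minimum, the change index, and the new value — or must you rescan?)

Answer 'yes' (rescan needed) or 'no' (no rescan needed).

Old min = -13 at index 1
Change at index 1: -13 -> 30
Index 1 WAS the min and new value 30 > old min -13. Must rescan other elements to find the new min.
Needs rescan: yes

Answer: yes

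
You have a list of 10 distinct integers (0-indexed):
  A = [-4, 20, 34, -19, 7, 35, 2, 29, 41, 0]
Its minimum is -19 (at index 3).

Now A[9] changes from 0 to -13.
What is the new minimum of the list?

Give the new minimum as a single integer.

Old min = -19 (at index 3)
Change: A[9] 0 -> -13
Changed element was NOT the old min.
  New min = min(old_min, new_val) = min(-19, -13) = -19

Answer: -19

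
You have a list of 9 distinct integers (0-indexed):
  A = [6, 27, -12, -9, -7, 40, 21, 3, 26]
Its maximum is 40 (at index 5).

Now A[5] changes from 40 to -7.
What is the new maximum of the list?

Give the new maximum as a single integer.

Old max = 40 (at index 5)
Change: A[5] 40 -> -7
Changed element WAS the max -> may need rescan.
  Max of remaining elements: 27
  New max = max(-7, 27) = 27

Answer: 27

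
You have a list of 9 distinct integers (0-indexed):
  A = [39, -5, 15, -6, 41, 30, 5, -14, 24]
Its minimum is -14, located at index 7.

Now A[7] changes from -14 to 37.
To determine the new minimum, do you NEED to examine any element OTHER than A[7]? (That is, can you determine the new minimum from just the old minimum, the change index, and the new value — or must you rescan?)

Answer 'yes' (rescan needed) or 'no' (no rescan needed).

Old min = -14 at index 7
Change at index 7: -14 -> 37
Index 7 WAS the min and new value 37 > old min -14. Must rescan other elements to find the new min.
Needs rescan: yes

Answer: yes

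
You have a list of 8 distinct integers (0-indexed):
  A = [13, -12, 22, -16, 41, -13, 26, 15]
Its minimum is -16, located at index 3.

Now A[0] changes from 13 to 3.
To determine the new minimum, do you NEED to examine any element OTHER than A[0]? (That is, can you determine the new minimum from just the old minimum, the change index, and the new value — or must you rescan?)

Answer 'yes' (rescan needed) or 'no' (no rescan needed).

Old min = -16 at index 3
Change at index 0: 13 -> 3
Index 0 was NOT the min. New min = min(-16, 3). No rescan of other elements needed.
Needs rescan: no

Answer: no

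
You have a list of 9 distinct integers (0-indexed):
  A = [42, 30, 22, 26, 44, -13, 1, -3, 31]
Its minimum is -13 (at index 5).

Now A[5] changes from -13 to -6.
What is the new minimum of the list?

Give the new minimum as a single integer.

Old min = -13 (at index 5)
Change: A[5] -13 -> -6
Changed element WAS the min. Need to check: is -6 still <= all others?
  Min of remaining elements: -3
  New min = min(-6, -3) = -6

Answer: -6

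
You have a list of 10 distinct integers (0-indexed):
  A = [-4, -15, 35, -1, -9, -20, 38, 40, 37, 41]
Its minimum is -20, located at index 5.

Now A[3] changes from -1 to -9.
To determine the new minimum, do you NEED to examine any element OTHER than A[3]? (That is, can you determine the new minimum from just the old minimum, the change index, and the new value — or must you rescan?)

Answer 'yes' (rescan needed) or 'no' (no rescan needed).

Old min = -20 at index 5
Change at index 3: -1 -> -9
Index 3 was NOT the min. New min = min(-20, -9). No rescan of other elements needed.
Needs rescan: no

Answer: no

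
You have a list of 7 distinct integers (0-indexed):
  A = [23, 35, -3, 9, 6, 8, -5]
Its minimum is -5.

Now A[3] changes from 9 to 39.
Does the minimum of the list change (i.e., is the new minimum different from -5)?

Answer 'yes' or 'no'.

Old min = -5
Change: A[3] 9 -> 39
Changed element was NOT the min; min changes only if 39 < -5.
New min = -5; changed? no

Answer: no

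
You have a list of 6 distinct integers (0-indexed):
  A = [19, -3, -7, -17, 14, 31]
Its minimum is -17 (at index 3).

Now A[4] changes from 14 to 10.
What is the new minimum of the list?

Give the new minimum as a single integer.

Old min = -17 (at index 3)
Change: A[4] 14 -> 10
Changed element was NOT the old min.
  New min = min(old_min, new_val) = min(-17, 10) = -17

Answer: -17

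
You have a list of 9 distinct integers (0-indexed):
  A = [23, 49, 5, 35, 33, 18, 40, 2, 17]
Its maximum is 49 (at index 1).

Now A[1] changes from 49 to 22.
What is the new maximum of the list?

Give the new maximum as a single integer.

Answer: 40

Derivation:
Old max = 49 (at index 1)
Change: A[1] 49 -> 22
Changed element WAS the max -> may need rescan.
  Max of remaining elements: 40
  New max = max(22, 40) = 40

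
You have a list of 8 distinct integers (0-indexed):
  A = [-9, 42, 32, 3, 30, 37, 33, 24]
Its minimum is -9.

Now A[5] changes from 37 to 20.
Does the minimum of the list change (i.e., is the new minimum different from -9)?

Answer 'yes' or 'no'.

Answer: no

Derivation:
Old min = -9
Change: A[5] 37 -> 20
Changed element was NOT the min; min changes only if 20 < -9.
New min = -9; changed? no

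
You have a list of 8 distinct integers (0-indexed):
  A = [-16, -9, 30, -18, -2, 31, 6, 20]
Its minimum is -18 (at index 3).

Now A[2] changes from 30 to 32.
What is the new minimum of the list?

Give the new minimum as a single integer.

Old min = -18 (at index 3)
Change: A[2] 30 -> 32
Changed element was NOT the old min.
  New min = min(old_min, new_val) = min(-18, 32) = -18

Answer: -18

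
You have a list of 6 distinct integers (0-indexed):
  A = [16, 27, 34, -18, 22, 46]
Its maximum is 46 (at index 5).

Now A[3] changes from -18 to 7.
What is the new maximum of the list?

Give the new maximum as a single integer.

Answer: 46

Derivation:
Old max = 46 (at index 5)
Change: A[3] -18 -> 7
Changed element was NOT the old max.
  New max = max(old_max, new_val) = max(46, 7) = 46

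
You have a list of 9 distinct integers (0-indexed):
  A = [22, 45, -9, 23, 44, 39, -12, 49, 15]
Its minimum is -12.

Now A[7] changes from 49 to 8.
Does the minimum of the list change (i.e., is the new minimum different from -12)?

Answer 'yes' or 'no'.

Answer: no

Derivation:
Old min = -12
Change: A[7] 49 -> 8
Changed element was NOT the min; min changes only if 8 < -12.
New min = -12; changed? no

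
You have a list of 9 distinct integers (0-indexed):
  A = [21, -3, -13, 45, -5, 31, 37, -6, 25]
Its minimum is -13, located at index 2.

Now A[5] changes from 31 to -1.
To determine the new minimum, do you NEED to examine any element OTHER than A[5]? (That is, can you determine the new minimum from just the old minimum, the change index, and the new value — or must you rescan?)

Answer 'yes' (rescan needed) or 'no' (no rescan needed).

Answer: no

Derivation:
Old min = -13 at index 2
Change at index 5: 31 -> -1
Index 5 was NOT the min. New min = min(-13, -1). No rescan of other elements needed.
Needs rescan: no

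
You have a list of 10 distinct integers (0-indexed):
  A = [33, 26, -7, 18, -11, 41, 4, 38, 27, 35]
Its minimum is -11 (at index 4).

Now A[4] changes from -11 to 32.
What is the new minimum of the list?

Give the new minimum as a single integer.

Old min = -11 (at index 4)
Change: A[4] -11 -> 32
Changed element WAS the min. Need to check: is 32 still <= all others?
  Min of remaining elements: -7
  New min = min(32, -7) = -7

Answer: -7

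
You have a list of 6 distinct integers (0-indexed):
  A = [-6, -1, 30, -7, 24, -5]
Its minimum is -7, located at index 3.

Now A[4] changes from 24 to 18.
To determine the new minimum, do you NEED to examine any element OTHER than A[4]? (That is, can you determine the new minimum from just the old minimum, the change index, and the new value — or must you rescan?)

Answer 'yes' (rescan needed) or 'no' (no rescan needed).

Answer: no

Derivation:
Old min = -7 at index 3
Change at index 4: 24 -> 18
Index 4 was NOT the min. New min = min(-7, 18). No rescan of other elements needed.
Needs rescan: no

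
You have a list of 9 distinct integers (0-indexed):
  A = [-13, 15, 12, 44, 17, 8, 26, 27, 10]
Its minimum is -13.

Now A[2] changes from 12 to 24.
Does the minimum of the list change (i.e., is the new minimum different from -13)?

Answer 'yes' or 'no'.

Old min = -13
Change: A[2] 12 -> 24
Changed element was NOT the min; min changes only if 24 < -13.
New min = -13; changed? no

Answer: no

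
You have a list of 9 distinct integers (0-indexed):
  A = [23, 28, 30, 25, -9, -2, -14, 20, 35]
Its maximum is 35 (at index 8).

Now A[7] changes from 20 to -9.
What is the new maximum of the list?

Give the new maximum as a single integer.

Answer: 35

Derivation:
Old max = 35 (at index 8)
Change: A[7] 20 -> -9
Changed element was NOT the old max.
  New max = max(old_max, new_val) = max(35, -9) = 35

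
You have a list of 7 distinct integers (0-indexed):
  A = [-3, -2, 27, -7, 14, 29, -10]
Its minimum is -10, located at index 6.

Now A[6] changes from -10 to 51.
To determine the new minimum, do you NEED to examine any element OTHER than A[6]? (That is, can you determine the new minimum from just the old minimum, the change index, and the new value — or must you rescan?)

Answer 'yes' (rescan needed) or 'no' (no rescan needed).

Old min = -10 at index 6
Change at index 6: -10 -> 51
Index 6 WAS the min and new value 51 > old min -10. Must rescan other elements to find the new min.
Needs rescan: yes

Answer: yes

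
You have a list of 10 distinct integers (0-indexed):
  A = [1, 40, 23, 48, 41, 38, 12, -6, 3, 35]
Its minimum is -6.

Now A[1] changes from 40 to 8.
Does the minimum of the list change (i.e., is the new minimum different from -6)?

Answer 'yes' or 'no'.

Answer: no

Derivation:
Old min = -6
Change: A[1] 40 -> 8
Changed element was NOT the min; min changes only if 8 < -6.
New min = -6; changed? no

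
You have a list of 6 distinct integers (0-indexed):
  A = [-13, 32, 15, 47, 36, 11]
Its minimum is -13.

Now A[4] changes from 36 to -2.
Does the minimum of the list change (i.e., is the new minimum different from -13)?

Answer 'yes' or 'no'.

Old min = -13
Change: A[4] 36 -> -2
Changed element was NOT the min; min changes only if -2 < -13.
New min = -13; changed? no

Answer: no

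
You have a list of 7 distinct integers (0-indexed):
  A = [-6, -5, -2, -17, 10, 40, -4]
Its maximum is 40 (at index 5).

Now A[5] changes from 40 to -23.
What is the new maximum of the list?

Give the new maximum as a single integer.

Old max = 40 (at index 5)
Change: A[5] 40 -> -23
Changed element WAS the max -> may need rescan.
  Max of remaining elements: 10
  New max = max(-23, 10) = 10

Answer: 10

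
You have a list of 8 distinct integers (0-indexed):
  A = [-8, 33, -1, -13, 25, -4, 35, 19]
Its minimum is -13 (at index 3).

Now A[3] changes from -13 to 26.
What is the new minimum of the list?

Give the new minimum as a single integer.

Old min = -13 (at index 3)
Change: A[3] -13 -> 26
Changed element WAS the min. Need to check: is 26 still <= all others?
  Min of remaining elements: -8
  New min = min(26, -8) = -8

Answer: -8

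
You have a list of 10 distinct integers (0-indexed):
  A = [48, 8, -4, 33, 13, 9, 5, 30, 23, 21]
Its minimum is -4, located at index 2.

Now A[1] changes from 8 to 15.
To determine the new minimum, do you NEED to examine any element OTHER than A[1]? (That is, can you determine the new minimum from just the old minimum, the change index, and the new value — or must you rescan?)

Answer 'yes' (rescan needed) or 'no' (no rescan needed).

Answer: no

Derivation:
Old min = -4 at index 2
Change at index 1: 8 -> 15
Index 1 was NOT the min. New min = min(-4, 15). No rescan of other elements needed.
Needs rescan: no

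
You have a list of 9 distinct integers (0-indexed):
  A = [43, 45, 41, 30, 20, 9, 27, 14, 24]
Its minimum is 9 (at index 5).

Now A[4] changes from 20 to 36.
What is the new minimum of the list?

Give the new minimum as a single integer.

Old min = 9 (at index 5)
Change: A[4] 20 -> 36
Changed element was NOT the old min.
  New min = min(old_min, new_val) = min(9, 36) = 9

Answer: 9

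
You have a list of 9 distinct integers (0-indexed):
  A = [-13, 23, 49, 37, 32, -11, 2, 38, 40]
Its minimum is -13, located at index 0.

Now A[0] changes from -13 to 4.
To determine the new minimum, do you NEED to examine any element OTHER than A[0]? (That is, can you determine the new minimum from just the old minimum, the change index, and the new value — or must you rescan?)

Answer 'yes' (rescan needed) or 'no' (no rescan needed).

Old min = -13 at index 0
Change at index 0: -13 -> 4
Index 0 WAS the min and new value 4 > old min -13. Must rescan other elements to find the new min.
Needs rescan: yes

Answer: yes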